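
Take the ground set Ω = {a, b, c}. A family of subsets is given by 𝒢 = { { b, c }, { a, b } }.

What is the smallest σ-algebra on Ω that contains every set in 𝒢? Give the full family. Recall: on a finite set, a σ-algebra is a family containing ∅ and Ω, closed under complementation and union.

σ(𝒢) (8 sets): { ∅, { a }, { b }, { c }, { a, b }, { a, c }, { b, c }, Ω }

Trace:
Seed the family with 𝒢 together with ∅ and Ω: { ∅, { a, b }, { b, c }, Ω }.
Step 1: 2 new —
  { a }  = { b, c }ᶜ
  { c }  = { a, b }ᶜ
  (now 6)
Step 2 adds 1:
  { a, c }  = { c } ∪ { a }
  (now 7)
Step 3: +1 →
  { b }  = { a, c }ᶜ
  (now 8)
Step 4: stable.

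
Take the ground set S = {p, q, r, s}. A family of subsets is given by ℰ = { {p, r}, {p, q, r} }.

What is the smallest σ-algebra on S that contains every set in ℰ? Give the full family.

σ(ℰ) = { {}, {q}, {s}, {p, r}, {q, s}, {p, q, r}, {p, r, s}, S }

Trace:
Start: ℰ ∪ {∅, S} = { {}, {p, r}, {p, q, r}, S }.
Step 1 adds 2:
  {s}  = complement {p, q, r}
  {q, s}  = complement {p, r}
  |family| = 6
Step 2. New:
  {p, r, s}  = {p, r} ∪ {s}
  |family| = 7
Step 3: +1 →
  {q}  = complement {p, r, s}
  |family| = 8
After Step 4 the family is unchanged; done.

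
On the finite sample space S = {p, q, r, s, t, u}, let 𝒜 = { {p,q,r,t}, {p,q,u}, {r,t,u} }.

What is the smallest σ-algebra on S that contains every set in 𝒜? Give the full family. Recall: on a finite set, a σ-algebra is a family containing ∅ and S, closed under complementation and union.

|σ(𝒜)| = 16.  σ(𝒜) = { ∅, {s}, {u}, {p,q}, {r,t}, {s,u}, {p,q,s}, {p,q,u}, {r,s,t}, {r,t,u}, {p,q,r,t}, {p,q,s,u}, {r,s,t,u}, {p,q,r,s,t}, {p,q,r,t,u}, S }

Check:
Take S₀ = 𝒜 ∪ {∅, S} = { ∅, {p,q,u}, {r,t,u}, {p,q,r,t}, S }.
Round 1 (4 new):
  {s,u}  = {p,q,r,t}ᶜ
  {p,q,s}  = {r,t,u}ᶜ
  {r,s,t}  = {p,q,u}ᶜ
  {p,q,r,t,u}  = {r,t,u} ∪ {p,q,u}
Round 2: +4 →
  {s}  = {p,q,r,t,u}ᶜ
  {p,q,s,u}  = {p,q,s} ∪ {p,q,u}
  {r,s,t,u}  = {r,s,t} ∪ {r,t,u}
  {p,q,r,s,t}  = {r,s,t} ∪ {p,q,s}
Round 3 (3 new):
  {u}  = {p,q,r,s,t}ᶜ
  {p,q}  = {r,s,t,u}ᶜ
  {r,t}  = {p,q,s,u}ᶜ
Round 4: already closed under ᶜ and ∪.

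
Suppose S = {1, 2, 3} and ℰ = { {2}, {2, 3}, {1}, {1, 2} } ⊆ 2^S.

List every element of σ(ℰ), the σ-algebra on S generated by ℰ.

Start: ℰ ∪ {∅, S} = { ∅, {1}, {2}, {1, 2}, {2, 3}, S }.
Round 1 adds 2:
  {3}  = ᶜ of {1, 2}
  {1, 3}  = ᶜ of {2}
  [8 total]
Round 2: stable.

Hence σ(ℰ) has 8 members: { ∅, {1}, {2}, {3}, {1, 2}, {1, 3}, {2, 3}, S }.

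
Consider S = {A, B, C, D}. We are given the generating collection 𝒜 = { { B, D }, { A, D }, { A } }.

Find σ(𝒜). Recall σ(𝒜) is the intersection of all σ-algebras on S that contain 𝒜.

Answer: σ(𝒜) = { {}, { A }, { B }, { C }, { D }, { A, B }, { A, C }, { A, D }, { B, C }, { B, D }, { C, D }, { A, B, C }, { A, B, D }, { A, C, D }, { B, C, D }, S }

Trace:
Initial family (5 sets): { {}, { A }, { A, D }, { B, D }, S }.
Pass 1: 4 new —
  { A, C }  = S∖{ B, D }
  { B, C }  = S∖{ A, D }
  { A, B, D }  = { A, D } ∪ { B, D }
  { B, C, D }  = S∖{ A }
Pass 2: 3 new —
  { C }  = S∖{ A, B, D }
  { A, B, C }  = { B, C } ∪ { A, C }
  { A, C, D }  = { A, D } ∪ { A, C }
Pass 3: +2 →
  { B }  = S∖{ A, C, D }
  { D }  = S∖{ A, B, C }
Pass 4: +2 →
  { A, B }  = { B } ∪ { A }
  { C, D }  = { C } ∪ { D }
Pass 5: already closed under ᶜ and ∪.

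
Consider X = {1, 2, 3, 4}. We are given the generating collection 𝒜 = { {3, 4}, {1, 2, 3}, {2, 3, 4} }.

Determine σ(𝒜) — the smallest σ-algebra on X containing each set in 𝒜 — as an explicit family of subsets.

Start: 𝒜 ∪ {∅, X} = { ∅, {3, 4}, {1, 2, 3}, {2, 3, 4}, X }.
Round 1: +3 →
  {1}  = complement {2, 3, 4}
  {4}  = complement {1, 2, 3}
  {1, 2}  = complement {3, 4}
Round 2: 3 new —
  {1, 4}  = {4} ∪ {1}
  {1, 2, 4}  = {4} ∪ {1, 2}
  {1, 3, 4}  = {3, 4} ∪ {1}
Round 3: 3 new —
  {2}  = complement {1, 3, 4}
  {3}  = complement {1, 2, 4}
  {2, 3}  = complement {1, 4}
Round 4. New:
  {1, 3}  = {3} ∪ {1}
  {2, 4}  = {4} ∪ {2}
After Round 5 the family is unchanged; done.

|σ(𝒜)| = 16.  σ(𝒜) = { ∅, {1}, {2}, {3}, {4}, {1, 2}, {1, 3}, {1, 4}, {2, 3}, {2, 4}, {3, 4}, {1, 2, 3}, {1, 2, 4}, {1, 3, 4}, {2, 3, 4}, X }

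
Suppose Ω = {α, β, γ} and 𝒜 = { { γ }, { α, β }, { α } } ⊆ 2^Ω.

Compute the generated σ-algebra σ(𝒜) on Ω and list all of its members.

Answer: σ(𝒜) = { {}, { α }, { β }, { γ }, { α, β }, { α, γ }, { β, γ }, Ω }

Derivation:
Take S₀ = 𝒜 ∪ {∅, Ω} = { {}, { α }, { γ }, { α, β }, Ω }.
Iteration 1: +2 →
  { α, γ }  = { γ } ∪ { α }
  { β, γ }  = Ω∖{ α }
  — 7 sets.
Iteration 2 adds 1:
  { β }  = Ω∖{ α, γ }
  — 8 sets.
After Iteration 3 the family is unchanged; done.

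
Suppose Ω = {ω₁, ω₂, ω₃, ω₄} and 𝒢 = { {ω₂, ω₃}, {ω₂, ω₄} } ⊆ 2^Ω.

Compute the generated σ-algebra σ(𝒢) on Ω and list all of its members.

σ(𝒢) (16 sets): { {}, {ω₁}, {ω₂}, {ω₃}, {ω₄}, {ω₁, ω₂}, {ω₁, ω₃}, {ω₁, ω₄}, {ω₂, ω₃}, {ω₂, ω₄}, {ω₃, ω₄}, {ω₁, ω₂, ω₃}, {ω₁, ω₂, ω₄}, {ω₁, ω₃, ω₄}, {ω₂, ω₃, ω₄}, Ω }

Trace:
Seed the family with 𝒢 together with ∅ and Ω: { {}, {ω₂, ω₃}, {ω₂, ω₄}, Ω }.
Pass 1: 3 new —
  {ω₁, ω₃}  = ᶜ of {ω₂, ω₄}
  {ω₁, ω₄}  = ᶜ of {ω₂, ω₃}
  {ω₂, ω₃, ω₄}  = {ω₂, ω₄} ∪ {ω₂, ω₃}
  |family| = 7
Pass 2. New:
  {ω₁}  = ᶜ of {ω₂, ω₃, ω₄}
  {ω₁, ω₂, ω₃}  = {ω₂, ω₃} ∪ {ω₁, ω₃}
  {ω₁, ω₂, ω₄}  = {ω₁, ω₄} ∪ {ω₂, ω₄}
  {ω₁, ω₃, ω₄}  = {ω₁, ω₄} ∪ {ω₁, ω₃}
  |family| = 11
Pass 3 (3 new):
  {ω₂}  = ᶜ of {ω₁, ω₃, ω₄}
  {ω₃}  = ᶜ of {ω₁, ω₂, ω₄}
  {ω₄}  = ᶜ of {ω₁, ω₂, ω₃}
  |family| = 14
Pass 4 adds 2:
  {ω₁, ω₂}  = {ω₂} ∪ {ω₁}
  {ω₃, ω₄}  = {ω₃} ∪ {ω₄}
  |family| = 16
Pass 5: already closed under ᶜ and ∪.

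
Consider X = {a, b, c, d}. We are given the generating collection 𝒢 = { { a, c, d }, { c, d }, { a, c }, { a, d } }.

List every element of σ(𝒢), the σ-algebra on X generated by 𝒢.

Take S₀ = 𝒢 ∪ {∅, X} = { ∅, { a, c }, { a, d }, { c, d }, { a, c, d }, X }.
Step 1 adds 4:
  { b }  = X∖{ a, c, d }
  { a, b }  = X∖{ c, d }
  { b, c }  = X∖{ a, d }
  { b, d }  = X∖{ a, c }
  — 10 sets.
Step 2 (3 new):
  { a, b, c }  = { a, b } ∪ { b, c }
  { a, b, d }  = { a, b } ∪ { a, d }
  { b, c, d }  = { c, d } ∪ { b }
  — 13 sets.
Step 3: +3 →
  { a }  = X∖{ b, c, d }
  { c }  = X∖{ a, b, d }
  { d }  = X∖{ a, b, c }
  — 16 sets.
Step 4: closed — nothing new.

Hence σ(𝒢) has 16 members: { ∅, { a }, { b }, { c }, { d }, { a, b }, { a, c }, { a, d }, { b, c }, { b, d }, { c, d }, { a, b, c }, { a, b, d }, { a, c, d }, { b, c, d }, X }.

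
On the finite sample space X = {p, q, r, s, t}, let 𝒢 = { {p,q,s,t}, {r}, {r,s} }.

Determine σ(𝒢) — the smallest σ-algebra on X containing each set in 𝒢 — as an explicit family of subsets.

Begin from { {}, {r}, {r,s}, {p,q,s,t}, X } (that is, 𝒢 plus ∅ and X).
Round 1 (1 new):
  {p,q,t}  = complement {r,s}
  [6 total]
Round 2 adds 1:
  {p,q,r,t}  = {r} ∪ {p,q,t}
  [7 total]
Round 3. New:
  {s}  = complement {p,q,r,t}
  [8 total]
After Round 4 the family is unchanged; done.

σ(𝒢) = { {}, {r}, {s}, {r,s}, {p,q,t}, {p,q,r,t}, {p,q,s,t}, X }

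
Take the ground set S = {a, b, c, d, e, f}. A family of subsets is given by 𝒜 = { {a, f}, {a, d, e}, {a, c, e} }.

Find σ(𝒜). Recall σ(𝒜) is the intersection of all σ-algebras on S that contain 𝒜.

Answer: σ(𝒜) = { ∅, {a}, {b}, {c}, {d}, {e}, {f}, {a, b}, {a, c}, {a, d}, {a, e}, {a, f}, {b, c}, {b, d}, {b, e}, {b, f}, {c, d}, {c, e}, {c, f}, {d, e}, {d, f}, {e, f}, {a, b, c}, {a, b, d}, {a, b, e}, {a, b, f}, {a, c, d}, {a, c, e}, {a, c, f}, {a, d, e}, {a, d, f}, {a, e, f}, {b, c, d}, {b, c, e}, {b, c, f}, {b, d, e}, {b, d, f}, {b, e, f}, {c, d, e}, {c, d, f}, {c, e, f}, {d, e, f}, {a, b, c, d}, {a, b, c, e}, {a, b, c, f}, {a, b, d, e}, {a, b, d, f}, {a, b, e, f}, {a, c, d, e}, {a, c, d, f}, {a, c, e, f}, {a, d, e, f}, {b, c, d, e}, {b, c, d, f}, {b, c, e, f}, {b, d, e, f}, {c, d, e, f}, {a, b, c, d, e}, {a, b, c, d, f}, {a, b, c, e, f}, {a, b, d, e, f}, {a, c, d, e, f}, {b, c, d, e, f}, S }

Check:
Initial family (5 sets): { ∅, {a, f}, {a, c, e}, {a, d, e}, S }.
Step 1. New:
  {b, c, f}  = ᶜ of {a, d, e}
  {b, d, f}  = ᶜ of {a, c, e}
  {a, c, d, e}  = {a, d, e} ∪ {a, c, e}
  {a, c, e, f}  = {a, f} ∪ {a, c, e}
  {a, d, e, f}  = {a, d, e} ∪ {a, f}
  {b, c, d, e}  = ᶜ of {a, f}
  — 11 sets.
Step 2 adds 11:
  {b, c}  = ᶜ of {a, d, e, f}
  {b, d}  = ᶜ of {a, c, e, f}
  {b, f}  = ᶜ of {a, c, d, e}
  {a, b, c, f}  = {a, f} ∪ {b, c, f}
  {a, b, d, f}  = {b, d, f} ∪ {a, f}
  {b, c, d, f}  = {b, d, f} ∪ {b, c, f}
  {a, b, c, d, e}  = {a, d, e} ∪ {b, c, d, e}
  {a, b, c, e, f}  = {a, c, e, f} ∪ {b, c, f}
  {a, b, d, e, f}  = {a, d, e} ∪ {b, d, f}
  {a, c, d, e, f}  = {a, d, e} ∪ {a, c, e, f}
  {b, c, d, e, f}  = {b, d, f} ∪ {b, c, d, e}
  — 22 sets.
Step 3: 13 new —
  {a}  = ᶜ of {b, c, d, e, f}
  {b}  = ᶜ of {a, c, d, e, f}
  {c}  = ᶜ of {a, b, d, e, f}
  {d}  = ᶜ of {a, b, c, e, f}
  {f}  = ᶜ of {a, b, c, d, e}
  {a, e}  = ᶜ of {b, c, d, f}
  {c, e}  = ᶜ of {a, b, d, f}
  {d, e}  = ᶜ of {a, b, c, f}
  {a, b, f}  = {a, f} ∪ {b, f}
  {b, c, d}  = {b, d} ∪ {b, c}
  {a, b, c, e}  = {a, c, e} ∪ {b, c}
  {a, b, d, e}  = {b, d} ∪ {a, d, e}
  {a, b, c, d, f}  = {b, d, f} ∪ {a, b, c, f}
  — 35 sets.
Step 4. New:
  {e}  = ᶜ of {a, b, c, d, f}
  {a, b}  = {a} ∪ {b}
  {a, c}  = {a} ∪ {c}
  {a, d}  = {a} ∪ {d}
  {c, d}  = {c} ∪ {d}
  {c, f}  = ᶜ of {a, b, d, e}
  {d, f}  = ᶜ of {a, b, c, e}
  {a, b, c}  = {a} ∪ {b, c}
  {a, b, d}  = {a} ∪ {b, d}
  {a, b, e}  = {b} ∪ {a, e}
  {a, c, f}  = {a, f} ∪ {c}
  {a, d, f}  = {a, f} ∪ {d}
  {a, e, f}  = ᶜ of {b, c, d}
  {b, c, e}  = {b} ∪ {c, e}
  {b, d, e}  = {b} ∪ {d, e}
  {c, d, e}  = ᶜ of {a, b, f}
  {c, e, f}  = {f} ∪ {c, e}
  {d, e, f}  = {f} ∪ {d, e}
  {a, b, c, d}  = {b, c, d} ∪ {a}
  {a, b, e, f}  = {b, f} ∪ {a, e}
  {b, c, e, f}  = {b, c, f} ∪ {c, e}
  {b, d, e, f}  = {b, d, f} ∪ {d, e}
  — 57 sets.
Step 5: 7 new —
  {b, e}  = {b} ∪ {e}
  {e, f}  = ᶜ of {a, b, c, d}
  {a, c, d}  = {c, d} ∪ {a, d}
  {b, e, f}  = {b, f} ∪ {e}
  {c, d, f}  = ᶜ of {a, b, e}
  {a, c, d, f}  = {c, d} ∪ {a, c, f}
  {c, d, e, f}  = ᶜ of {a, b}
  — 64 sets.
Step 6 adds nothing — fixpoint reached.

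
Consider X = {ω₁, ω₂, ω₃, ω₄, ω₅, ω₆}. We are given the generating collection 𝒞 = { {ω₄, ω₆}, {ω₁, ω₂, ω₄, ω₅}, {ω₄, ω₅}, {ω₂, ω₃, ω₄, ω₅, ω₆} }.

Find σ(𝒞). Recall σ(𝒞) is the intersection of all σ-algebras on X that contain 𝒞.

|σ(𝒞)| = 64.  σ(𝒞) = { {}, {ω₁}, {ω₂}, {ω₃}, {ω₄}, {ω₅}, {ω₆}, {ω₁, ω₂}, {ω₁, ω₃}, {ω₁, ω₄}, {ω₁, ω₅}, {ω₁, ω₆}, {ω₂, ω₃}, {ω₂, ω₄}, {ω₂, ω₅}, {ω₂, ω₆}, {ω₃, ω₄}, {ω₃, ω₅}, {ω₃, ω₆}, {ω₄, ω₅}, {ω₄, ω₆}, {ω₅, ω₆}, {ω₁, ω₂, ω₃}, {ω₁, ω₂, ω₄}, {ω₁, ω₂, ω₅}, {ω₁, ω₂, ω₆}, {ω₁, ω₃, ω₄}, {ω₁, ω₃, ω₅}, {ω₁, ω₃, ω₆}, {ω₁, ω₄, ω₅}, {ω₁, ω₄, ω₆}, {ω₁, ω₅, ω₆}, {ω₂, ω₃, ω₄}, {ω₂, ω₃, ω₅}, {ω₂, ω₃, ω₆}, {ω₂, ω₄, ω₅}, {ω₂, ω₄, ω₆}, {ω₂, ω₅, ω₆}, {ω₃, ω₄, ω₅}, {ω₃, ω₄, ω₆}, {ω₃, ω₅, ω₆}, {ω₄, ω₅, ω₆}, {ω₁, ω₂, ω₃, ω₄}, {ω₁, ω₂, ω₃, ω₅}, {ω₁, ω₂, ω₃, ω₆}, {ω₁, ω₂, ω₄, ω₅}, {ω₁, ω₂, ω₄, ω₆}, {ω₁, ω₂, ω₅, ω₆}, {ω₁, ω₃, ω₄, ω₅}, {ω₁, ω₃, ω₄, ω₆}, {ω₁, ω₃, ω₅, ω₆}, {ω₁, ω₄, ω₅, ω₆}, {ω₂, ω₃, ω₄, ω₅}, {ω₂, ω₃, ω₄, ω₆}, {ω₂, ω₃, ω₅, ω₆}, {ω₂, ω₄, ω₅, ω₆}, {ω₃, ω₄, ω₅, ω₆}, {ω₁, ω₂, ω₃, ω₄, ω₅}, {ω₁, ω₂, ω₃, ω₄, ω₆}, {ω₁, ω₂, ω₃, ω₅, ω₆}, {ω₁, ω₂, ω₄, ω₅, ω₆}, {ω₁, ω₃, ω₄, ω₅, ω₆}, {ω₂, ω₃, ω₄, ω₅, ω₆}, X }

Trace:
Start: 𝒞 ∪ {∅, X} = { {}, {ω₄, ω₅}, {ω₄, ω₆}, {ω₁, ω₂, ω₄, ω₅}, {ω₂, ω₃, ω₄, ω₅, ω₆}, X }.
Round 1: 6 new —
  {ω₁}  = {ω₂, ω₃, ω₄, ω₅, ω₆}ᶜ
  {ω₃, ω₆}  = {ω₁, ω₂, ω₄, ω₅}ᶜ
  {ω₄, ω₅, ω₆}  = {ω₄, ω₅} ∪ {ω₄, ω₆}
  {ω₁, ω₂, ω₃, ω₅}  = {ω₄, ω₆}ᶜ
  {ω₁, ω₂, ω₃, ω₆}  = {ω₄, ω₅}ᶜ
  {ω₁, ω₂, ω₄, ω₅, ω₆}  = {ω₄, ω₆} ∪ {ω₁, ω₂, ω₄, ω₅}
  (now 12)
Round 2: 11 new —
  {ω₃}  = {ω₁, ω₂, ω₄, ω₅, ω₆}ᶜ
  {ω₁, ω₂, ω₃}  = {ω₄, ω₅, ω₆}ᶜ
  {ω₁, ω₃, ω₆}  = {ω₃, ω₆} ∪ {ω₁}
  {ω₁, ω₄, ω₅}  = {ω₄, ω₅} ∪ {ω₁}
  {ω₁, ω₄, ω₆}  = {ω₄, ω₆} ∪ {ω₁}
  {ω₃, ω₄, ω₆}  = {ω₃, ω₆} ∪ {ω₄, ω₆}
  {ω₁, ω₄, ω₅, ω₆}  = {ω₄, ω₅, ω₆} ∪ {ω₁}
  {ω₃, ω₄, ω₅, ω₆}  = {ω₄, ω₅} ∪ {ω₃, ω₆}
  {ω₁, ω₂, ω₃, ω₄, ω₅}  = {ω₁, ω₂, ω₄, ω₅} ∪ {ω₁, ω₂, ω₃, ω₅}
  {ω₁, ω₂, ω₃, ω₄, ω₆}  = {ω₁, ω₂, ω₃, ω₆} ∪ {ω₄, ω₆}
  {ω₁, ω₂, ω₃, ω₅, ω₆}  = {ω₁, ω₂, ω₃, ω₆} ∪ {ω₁, ω₂, ω₃, ω₅}
  (now 23)
Round 3 adds 14:
  {ω₄}  = {ω₁, ω₂, ω₃, ω₅, ω₆}ᶜ
  {ω₅}  = {ω₁, ω₂, ω₃, ω₄, ω₆}ᶜ
  {ω₆}  = {ω₁, ω₂, ω₃, ω₄, ω₅}ᶜ
  {ω₁, ω₂}  = {ω₃, ω₄, ω₅, ω₆}ᶜ
  {ω₁, ω₃}  = {ω₃} ∪ {ω₁}
  {ω₂, ω₃}  = {ω₁, ω₄, ω₅, ω₆}ᶜ
  {ω₁, ω₂, ω₅}  = {ω₃, ω₄, ω₆}ᶜ
  {ω₂, ω₃, ω₅}  = {ω₁, ω₄, ω₆}ᶜ
  {ω₂, ω₃, ω₆}  = {ω₁, ω₄, ω₅}ᶜ
  {ω₂, ω₄, ω₅}  = {ω₁, ω₃, ω₆}ᶜ
  {ω₃, ω₄, ω₅}  = {ω₄, ω₅} ∪ {ω₃}
  {ω₁, ω₃, ω₄, ω₅}  = {ω₁, ω₄, ω₅} ∪ {ω₃}
  {ω₁, ω₃, ω₄, ω₆}  = {ω₁, ω₃, ω₆} ∪ {ω₁, ω₄, ω₆}
  {ω₁, ω₃, ω₄, ω₅, ω₆}  = {ω₁, ω₃, ω₆} ∪ {ω₁, ω₄, ω₅, ω₆}
  (now 37)
Round 4: +23 →
  {ω₂}  = {ω₁, ω₃, ω₄, ω₅, ω₆}ᶜ
  {ω₁, ω₄}  = {ω₁} ∪ {ω₄}
  {ω₁, ω₅}  = {ω₁} ∪ {ω₅}
  {ω₁, ω₆}  = {ω₁} ∪ {ω₆}
  {ω₂, ω₅}  = {ω₁, ω₃, ω₄, ω₆}ᶜ
  {ω₂, ω₆}  = {ω₁, ω₃, ω₄, ω₅}ᶜ
  {ω₃, ω₄}  = {ω₃} ∪ {ω₄}
  {ω₃, ω₅}  = {ω₅} ∪ {ω₃}
  {ω₅, ω₆}  = {ω₆} ∪ {ω₅}
  {ω₁, ω₂, ω₄}  = {ω₁, ω₂} ∪ {ω₄}
  {ω₁, ω₂, ω₆}  = {ω₃, ω₄, ω₅}ᶜ
  {ω₁, ω₃, ω₄}  = {ω₁, ω₃} ∪ {ω₄}
  {ω₁, ω₃, ω₅}  = {ω₅} ∪ {ω₁, ω₃}
  {ω₂, ω₃, ω₄}  = {ω₂, ω₃} ∪ {ω₄}
  {ω₃, ω₅, ω₆}  = {ω₅} ∪ {ω₃, ω₆}
  {ω₁, ω₂, ω₃, ω₄}  = {ω₁, ω₂, ω₃} ∪ {ω₄}
  {ω₁, ω₂, ω₄, ω₆}  = {ω₁, ω₂} ∪ {ω₁, ω₄, ω₆}
  {ω₁, ω₂, ω₅, ω₆}  = {ω₆} ∪ {ω₁, ω₂, ω₅}
  {ω₁, ω₃, ω₅, ω₆}  = {ω₁, ω₃, ω₆} ∪ {ω₅}
  {ω₂, ω₃, ω₄, ω₅}  = {ω₃, ω₄, ω₅} ∪ {ω₂, ω₃, ω₅}
  {ω₂, ω₃, ω₄, ω₆}  = {ω₂, ω₃, ω₆} ∪ {ω₄}
  {ω₂, ω₃, ω₅, ω₆}  = {ω₂, ω₃, ω₆} ∪ {ω₅}
  {ω₂, ω₄, ω₅, ω₆}  = {ω₁, ω₃}ᶜ
  (now 60)
Round 5 (4 new):
  {ω₂, ω₄}  = {ω₁, ω₃, ω₅, ω₆}ᶜ
  {ω₁, ω₅, ω₆}  = {ω₂, ω₃, ω₄}ᶜ
  {ω₂, ω₄, ω₆}  = {ω₁, ω₃, ω₅}ᶜ
  {ω₂, ω₅, ω₆}  = {ω₁, ω₃, ω₄}ᶜ
  (now 64)
Round 6: already closed under ᶜ and ∪.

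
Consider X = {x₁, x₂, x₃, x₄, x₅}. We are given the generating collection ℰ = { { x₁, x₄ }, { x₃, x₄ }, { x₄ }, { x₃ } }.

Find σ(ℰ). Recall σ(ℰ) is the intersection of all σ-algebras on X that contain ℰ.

Take S₀ = ℰ ∪ {∅, X} = { ∅, { x₃ }, { x₄ }, { x₁, x₄ }, { x₃, x₄ }, X }.
Round 1: 5 new —
  { x₁, x₂, x₅ }  = X∖{ x₃, x₄ }
  { x₁, x₃, x₄ }  = { x₃ } ∪ { x₁, x₄ }
  { x₂, x₃, x₅ }  = X∖{ x₁, x₄ }
  { x₁, x₂, x₃, x₅ }  = X∖{ x₄ }
  { x₁, x₂, x₄, x₅ }  = X∖{ x₃ }
  |family| = 11
Round 2: 2 new —
  { x₂, x₅ }  = X∖{ x₁, x₃, x₄ }
  { x₂, x₃, x₄, x₅ }  = { x₃, x₄ } ∪ { x₂, x₃, x₅ }
  |family| = 13
Round 3: +2 →
  { x₁ }  = X∖{ x₂, x₃, x₄, x₅ }
  { x₂, x₄, x₅ }  = { x₂, x₅ } ∪ { x₄ }
  |family| = 15
Round 4: 1 new —
  { x₁, x₃ }  = X∖{ x₂, x₄, x₅ }
  |family| = 16
Round 5: stable.

Hence σ(ℰ) has 16 members: { ∅, { x₁ }, { x₃ }, { x₄ }, { x₁, x₃ }, { x₁, x₄ }, { x₂, x₅ }, { x₃, x₄ }, { x₁, x₂, x₅ }, { x₁, x₃, x₄ }, { x₂, x₃, x₅ }, { x₂, x₄, x₅ }, { x₁, x₂, x₃, x₅ }, { x₁, x₂, x₄, x₅ }, { x₂, x₃, x₄, x₅ }, X }.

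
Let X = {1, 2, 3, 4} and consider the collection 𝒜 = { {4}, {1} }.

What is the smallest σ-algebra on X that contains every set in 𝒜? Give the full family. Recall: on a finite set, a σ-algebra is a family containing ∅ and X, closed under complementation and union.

Answer: σ(𝒜) = { {}, {1}, {4}, {1, 4}, {2, 3}, {1, 2, 3}, {2, 3, 4}, X }

Derivation:
Seed the family with 𝒜 together with ∅ and X: { {}, {1}, {4}, X }.
Step 1. New:
  {1, 4}  = {4} ∪ {1}
  {1, 2, 3}  = X∖{4}
  {2, 3, 4}  = X∖{1}
  (now 7)
Step 2: 1 new —
  {2, 3}  = X∖{1, 4}
  (now 8)
Step 3: already closed under ᶜ and ∪.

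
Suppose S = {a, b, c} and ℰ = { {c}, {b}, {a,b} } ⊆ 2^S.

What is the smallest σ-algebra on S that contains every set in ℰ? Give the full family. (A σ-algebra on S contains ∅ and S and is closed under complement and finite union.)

Start: ℰ ∪ {∅, S} = { ∅, {b}, {c}, {a,b}, S }.
Iteration 1: +2 →
  {a,c}  = S∖{b}
  {b,c}  = {c} ∪ {b}
  |family| = 7
Iteration 2 (1 new):
  {a}  = S∖{b,c}
  |family| = 8
Iteration 3: closed — nothing new.

|σ(ℰ)| = 8.  σ(ℰ) = { ∅, {a}, {b}, {c}, {a,b}, {a,c}, {b,c}, S }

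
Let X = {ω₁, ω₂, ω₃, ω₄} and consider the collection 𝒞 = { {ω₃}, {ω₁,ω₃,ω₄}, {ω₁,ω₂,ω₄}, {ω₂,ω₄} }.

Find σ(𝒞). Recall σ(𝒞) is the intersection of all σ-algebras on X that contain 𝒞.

Answer: σ(𝒞) = { {}, {ω₁}, {ω₂}, {ω₃}, {ω₄}, {ω₁,ω₂}, {ω₁,ω₃}, {ω₁,ω₄}, {ω₂,ω₃}, {ω₂,ω₄}, {ω₃,ω₄}, {ω₁,ω₂,ω₃}, {ω₁,ω₂,ω₄}, {ω₁,ω₃,ω₄}, {ω₂,ω₃,ω₄}, X }

Working:
Seed the family with 𝒞 together with ∅ and X: { {}, {ω₃}, {ω₂,ω₄}, {ω₁,ω₂,ω₄}, {ω₁,ω₃,ω₄}, X }.
Step 1 adds 3:
  {ω₂}  = {ω₁,ω₃,ω₄}ᶜ
  {ω₁,ω₃}  = {ω₂,ω₄}ᶜ
  {ω₂,ω₃,ω₄}  = {ω₃} ∪ {ω₂,ω₄}
  |family| = 9
Step 2: 3 new —
  {ω₁}  = {ω₂,ω₃,ω₄}ᶜ
  {ω₂,ω₃}  = {ω₂} ∪ {ω₃}
  {ω₁,ω₂,ω₃}  = {ω₂} ∪ {ω₁,ω₃}
  |family| = 12
Step 3: 3 new —
  {ω₄}  = {ω₁,ω₂,ω₃}ᶜ
  {ω₁,ω₂}  = {ω₂} ∪ {ω₁}
  {ω₁,ω₄}  = {ω₂,ω₃}ᶜ
  |family| = 15
Step 4 (1 new):
  {ω₃,ω₄}  = {ω₁,ω₂}ᶜ
  |family| = 16
After Step 5 the family is unchanged; done.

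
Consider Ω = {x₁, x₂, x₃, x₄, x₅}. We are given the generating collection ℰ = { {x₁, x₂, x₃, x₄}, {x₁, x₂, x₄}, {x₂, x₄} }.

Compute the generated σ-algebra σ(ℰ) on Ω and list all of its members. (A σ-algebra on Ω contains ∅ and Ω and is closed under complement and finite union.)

σ(ℰ) = { ∅, {x₁}, {x₃}, {x₅}, {x₁, x₃}, {x₁, x₅}, {x₂, x₄}, {x₃, x₅}, {x₁, x₂, x₄}, {x₁, x₃, x₅}, {x₂, x₃, x₄}, {x₂, x₄, x₅}, {x₁, x₂, x₃, x₄}, {x₁, x₂, x₄, x₅}, {x₂, x₃, x₄, x₅}, Ω }

Derivation:
Initial family (5 sets): { ∅, {x₂, x₄}, {x₁, x₂, x₄}, {x₁, x₂, x₃, x₄}, Ω }.
Step 1 (3 new):
  {x₅}  = {x₁, x₂, x₃, x₄}ᶜ
  {x₃, x₅}  = {x₁, x₂, x₄}ᶜ
  {x₁, x₃, x₅}  = {x₂, x₄}ᶜ
  (now 8)
Step 2 (3 new):
  {x₂, x₄, x₅}  = {x₂, x₄} ∪ {x₅}
  {x₁, x₂, x₄, x₅}  = {x₁, x₂, x₄} ∪ {x₅}
  {x₂, x₃, x₄, x₅}  = {x₃, x₅} ∪ {x₂, x₄}
  (now 11)
Step 3: +3 →
  {x₁}  = {x₂, x₃, x₄, x₅}ᶜ
  {x₃}  = {x₁, x₂, x₄, x₅}ᶜ
  {x₁, x₃}  = {x₂, x₄, x₅}ᶜ
  (now 14)
Step 4. New:
  {x₁, x₅}  = {x₅} ∪ {x₁}
  {x₂, x₃, x₄}  = {x₃} ∪ {x₂, x₄}
  (now 16)
Step 5: stable.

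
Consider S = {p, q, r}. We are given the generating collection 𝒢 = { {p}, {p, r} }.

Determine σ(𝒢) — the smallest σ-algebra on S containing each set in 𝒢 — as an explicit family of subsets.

σ(𝒢) (8 sets): { {}, {p}, {q}, {r}, {p, q}, {p, r}, {q, r}, S }

Derivation:
Begin from { {}, {p}, {p, r}, S } (that is, 𝒢 plus ∅ and S).
Iteration 1: +2 →
  {q}  = complement {p, r}
  {q, r}  = complement {p}
  [6 total]
Iteration 2. New:
  {p, q}  = {q} ∪ {p}
  [7 total]
Iteration 3: +1 →
  {r}  = complement {p, q}
  [8 total]
Iteration 4: closed — nothing new.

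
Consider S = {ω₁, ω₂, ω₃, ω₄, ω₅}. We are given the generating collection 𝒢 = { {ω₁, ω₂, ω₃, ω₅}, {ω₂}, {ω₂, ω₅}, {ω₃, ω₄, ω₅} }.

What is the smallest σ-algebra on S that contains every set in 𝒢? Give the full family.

|σ(𝒢)| = 32.  σ(𝒢) = { {}, {ω₁}, {ω₂}, {ω₃}, {ω₄}, {ω₅}, {ω₁, ω₂}, {ω₁, ω₃}, {ω₁, ω₄}, {ω₁, ω₅}, {ω₂, ω₃}, {ω₂, ω₄}, {ω₂, ω₅}, {ω₃, ω₄}, {ω₃, ω₅}, {ω₄, ω₅}, {ω₁, ω₂, ω₃}, {ω₁, ω₂, ω₄}, {ω₁, ω₂, ω₅}, {ω₁, ω₃, ω₄}, {ω₁, ω₃, ω₅}, {ω₁, ω₄, ω₅}, {ω₂, ω₃, ω₄}, {ω₂, ω₃, ω₅}, {ω₂, ω₄, ω₅}, {ω₃, ω₄, ω₅}, {ω₁, ω₂, ω₃, ω₄}, {ω₁, ω₂, ω₃, ω₅}, {ω₁, ω₂, ω₄, ω₅}, {ω₁, ω₃, ω₄, ω₅}, {ω₂, ω₃, ω₄, ω₅}, S }

Working:
Begin from { {}, {ω₂}, {ω₂, ω₅}, {ω₃, ω₄, ω₅}, {ω₁, ω₂, ω₃, ω₅}, S } (that is, 𝒢 plus ∅ and S).
Round 1: +5 →
  {ω₄}  = complement {ω₁, ω₂, ω₃, ω₅}
  {ω₁, ω₂}  = complement {ω₃, ω₄, ω₅}
  {ω₁, ω₃, ω₄}  = complement {ω₂, ω₅}
  {ω₁, ω₃, ω₄, ω₅}  = complement {ω₂}
  {ω₂, ω₃, ω₄, ω₅}  = {ω₂, ω₅} ∪ {ω₃, ω₄, ω₅}
  [11 total]
Round 2: +6 →
  {ω₁}  = complement {ω₂, ω₃, ω₄, ω₅}
  {ω₂, ω₄}  = {ω₂} ∪ {ω₄}
  {ω₁, ω₂, ω₄}  = {ω₁, ω₂} ∪ {ω₄}
  {ω₁, ω₂, ω₅}  = {ω₂, ω₅} ∪ {ω₁, ω₂}
  {ω₂, ω₄, ω₅}  = {ω₂, ω₅} ∪ {ω₄}
  {ω₁, ω₂, ω₃, ω₄}  = {ω₁, ω₂} ∪ {ω₁, ω₃, ω₄}
  [17 total]
Round 3 (7 new):
  {ω₅}  = complement {ω₁, ω₂, ω₃, ω₄}
  {ω₁, ω₃}  = complement {ω₂, ω₄, ω₅}
  {ω₁, ω₄}  = {ω₄} ∪ {ω₁}
  {ω₃, ω₄}  = complement {ω₁, ω₂, ω₅}
  {ω₃, ω₅}  = complement {ω₁, ω₂, ω₄}
  {ω₁, ω₃, ω₅}  = complement {ω₂, ω₄}
  {ω₁, ω₂, ω₄, ω₅}  = {ω₂, ω₅} ∪ {ω₁, ω₂, ω₄}
  [24 total]
Round 4. New:
  {ω₃}  = complement {ω₁, ω₂, ω₄, ω₅}
  {ω₁, ω₅}  = {ω₅} ∪ {ω₁}
  {ω₄, ω₅}  = {ω₅} ∪ {ω₄}
  {ω₁, ω₂, ω₃}  = {ω₁, ω₂} ∪ {ω₁, ω₃}
  {ω₁, ω₄, ω₅}  = {ω₅} ∪ {ω₁, ω₄}
  {ω₂, ω₃, ω₄}  = {ω₃, ω₄} ∪ {ω₂}
  {ω₂, ω₃, ω₅}  = complement {ω₁, ω₄}
  [31 total]
Round 5 (1 new):
  {ω₂, ω₃}  = complement {ω₁, ω₄, ω₅}
  [32 total]
Round 6 adds nothing — fixpoint reached.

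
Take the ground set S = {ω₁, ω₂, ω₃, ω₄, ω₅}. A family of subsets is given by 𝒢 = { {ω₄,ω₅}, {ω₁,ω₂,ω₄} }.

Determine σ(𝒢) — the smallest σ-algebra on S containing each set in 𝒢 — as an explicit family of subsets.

Answer: σ(𝒢) = { ∅, {ω₃}, {ω₄}, {ω₅}, {ω₁,ω₂}, {ω₃,ω₄}, {ω₃,ω₅}, {ω₄,ω₅}, {ω₁,ω₂,ω₃}, {ω₁,ω₂,ω₄}, {ω₁,ω₂,ω₅}, {ω₃,ω₄,ω₅}, {ω₁,ω₂,ω₃,ω₄}, {ω₁,ω₂,ω₃,ω₅}, {ω₁,ω₂,ω₄,ω₅}, S }

Derivation:
Start: 𝒢 ∪ {∅, S} = { ∅, {ω₄,ω₅}, {ω₁,ω₂,ω₄}, S }.
Iteration 1 (3 new):
  {ω₃,ω₅}  = complement {ω₁,ω₂,ω₄}
  {ω₁,ω₂,ω₃}  = complement {ω₄,ω₅}
  {ω₁,ω₂,ω₄,ω₅}  = {ω₄,ω₅} ∪ {ω₁,ω₂,ω₄}
  — 7 sets.
Iteration 2: +4 →
  {ω₃}  = complement {ω₁,ω₂,ω₄,ω₅}
  {ω₃,ω₄,ω₅}  = {ω₄,ω₅} ∪ {ω₃,ω₅}
  {ω₁,ω₂,ω₃,ω₄}  = {ω₁,ω₂,ω₃} ∪ {ω₁,ω₂,ω₄}
  {ω₁,ω₂,ω₃,ω₅}  = {ω₁,ω₂,ω₃} ∪ {ω₃,ω₅}
  — 11 sets.
Iteration 3. New:
  {ω₄}  = complement {ω₁,ω₂,ω₃,ω₅}
  {ω₅}  = complement {ω₁,ω₂,ω₃,ω₄}
  {ω₁,ω₂}  = complement {ω₃,ω₄,ω₅}
  — 14 sets.
Iteration 4 (2 new):
  {ω₃,ω₄}  = {ω₃} ∪ {ω₄}
  {ω₁,ω₂,ω₅}  = {ω₁,ω₂} ∪ {ω₅}
  — 16 sets.
Iteration 5: stable.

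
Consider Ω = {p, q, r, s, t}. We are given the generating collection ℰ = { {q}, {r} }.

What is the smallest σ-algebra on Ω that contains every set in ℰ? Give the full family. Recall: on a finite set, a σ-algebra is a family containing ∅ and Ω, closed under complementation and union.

Take S₀ = ℰ ∪ {∅, Ω} = { {}, {q}, {r}, Ω }.
Pass 1: 3 new —
  {q,r}  = {r} ∪ {q}
  {p,q,s,t}  = ᶜ of {r}
  {p,r,s,t}  = ᶜ of {q}
  — 7 sets.
Pass 2 adds 1:
  {p,s,t}  = ᶜ of {q,r}
  — 8 sets.
Pass 3: stable.

σ(ℰ) = { {}, {q}, {r}, {q,r}, {p,s,t}, {p,q,s,t}, {p,r,s,t}, Ω }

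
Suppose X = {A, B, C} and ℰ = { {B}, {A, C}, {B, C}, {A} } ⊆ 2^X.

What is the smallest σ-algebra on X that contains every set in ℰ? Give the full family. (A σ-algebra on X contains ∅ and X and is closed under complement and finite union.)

σ(ℰ) = { ∅, {A}, {B}, {C}, {A, B}, {A, C}, {B, C}, X }

Derivation:
Initial family (6 sets): { ∅, {A}, {B}, {A, C}, {B, C}, X }.
Iteration 1. New:
  {A, B}  = {B} ∪ {A}
  — 7 sets.
Iteration 2 (1 new):
  {C}  = ᶜ of {A, B}
  — 8 sets.
Iteration 3: closed — nothing new.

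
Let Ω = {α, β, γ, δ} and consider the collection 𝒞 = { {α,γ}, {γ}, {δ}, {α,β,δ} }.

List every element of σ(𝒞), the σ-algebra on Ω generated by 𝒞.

σ(𝒞) (16 sets): { {}, {α}, {β}, {γ}, {δ}, {α,β}, {α,γ}, {α,δ}, {β,γ}, {β,δ}, {γ,δ}, {α,β,γ}, {α,β,δ}, {α,γ,δ}, {β,γ,δ}, Ω }

Working:
Take S₀ = 𝒞 ∪ {∅, Ω} = { {}, {γ}, {δ}, {α,γ}, {α,β,δ}, Ω }.
Pass 1: +4 →
  {β,δ}  = Ω∖{α,γ}
  {γ,δ}  = {γ} ∪ {δ}
  {α,β,γ}  = Ω∖{δ}
  {α,γ,δ}  = {α,γ} ∪ {δ}
  (now 10)
Pass 2: +3 →
  {β}  = Ω∖{α,γ,δ}
  {α,β}  = Ω∖{γ,δ}
  {β,γ,δ}  = {γ,δ} ∪ {β,δ}
  (now 13)
Pass 3 adds 2:
  {α}  = Ω∖{β,γ,δ}
  {β,γ}  = {γ} ∪ {β}
  (now 15)
Pass 4 (1 new):
  {α,δ}  = Ω∖{β,γ}
  (now 16)
Pass 5: no new sets; the family is a σ-algebra.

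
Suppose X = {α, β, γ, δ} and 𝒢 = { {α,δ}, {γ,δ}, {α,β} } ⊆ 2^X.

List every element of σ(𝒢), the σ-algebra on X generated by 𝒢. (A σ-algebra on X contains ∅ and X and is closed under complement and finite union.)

σ(𝒢) = { {}, {α}, {β}, {γ}, {δ}, {α,β}, {α,γ}, {α,δ}, {β,γ}, {β,δ}, {γ,δ}, {α,β,γ}, {α,β,δ}, {α,γ,δ}, {β,γ,δ}, X }

Working:
Take S₀ = 𝒢 ∪ {∅, X} = { {}, {α,β}, {α,δ}, {γ,δ}, X }.
Round 1. New:
  {β,γ}  = complement {α,δ}
  {α,β,δ}  = {α,δ} ∪ {α,β}
  {α,γ,δ}  = {γ,δ} ∪ {α,δ}
Round 2 adds 4:
  {β}  = complement {α,γ,δ}
  {γ}  = complement {α,β,δ}
  {α,β,γ}  = {β,γ} ∪ {α,β}
  {β,γ,δ}  = {γ,δ} ∪ {β,γ}
Round 3: +2 →
  {α}  = complement {β,γ,δ}
  {δ}  = complement {α,β,γ}
Round 4 adds 2:
  {α,γ}  = {γ} ∪ {α}
  {β,δ}  = {δ} ∪ {β}
Round 5 adds nothing — fixpoint reached.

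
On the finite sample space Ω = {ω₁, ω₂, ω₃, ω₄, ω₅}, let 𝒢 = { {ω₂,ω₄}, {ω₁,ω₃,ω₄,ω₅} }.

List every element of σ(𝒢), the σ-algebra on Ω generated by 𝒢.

Seed the family with 𝒢 together with ∅ and Ω: { {}, {ω₂,ω₄}, {ω₁,ω₃,ω₄,ω₅}, Ω }.
Pass 1 adds 2:
  {ω₂}  = Ω∖{ω₁,ω₃,ω₄,ω₅}
  {ω₁,ω₃,ω₅}  = Ω∖{ω₂,ω₄}
  [6 total]
Pass 2: +1 →
  {ω₁,ω₂,ω₃,ω₅}  = {ω₁,ω₃,ω₅} ∪ {ω₂}
  [7 total]
Pass 3: +1 →
  {ω₄}  = Ω∖{ω₁,ω₂,ω₃,ω₅}
  [8 total]
Pass 4: closed — nothing new.

σ(𝒢) = { {}, {ω₂}, {ω₄}, {ω₂,ω₄}, {ω₁,ω₃,ω₅}, {ω₁,ω₂,ω₃,ω₅}, {ω₁,ω₃,ω₄,ω₅}, Ω }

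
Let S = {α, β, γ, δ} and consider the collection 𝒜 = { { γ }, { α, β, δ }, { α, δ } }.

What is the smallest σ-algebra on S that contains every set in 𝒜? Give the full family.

Seed the family with 𝒜 together with ∅ and S: { {  }, { γ }, { α, δ }, { α, β, δ }, S }.
Iteration 1 adds 2:
  { β, γ }  = S∖{ α, δ }
  { α, γ, δ }  = { γ } ∪ { α, δ }
  — 7 sets.
Iteration 2. New:
  { β }  = S∖{ α, γ, δ }
  — 8 sets.
Iteration 3: already closed under ᶜ and ∪.

σ(𝒜) = { {  }, { β }, { γ }, { α, δ }, { β, γ }, { α, β, δ }, { α, γ, δ }, S }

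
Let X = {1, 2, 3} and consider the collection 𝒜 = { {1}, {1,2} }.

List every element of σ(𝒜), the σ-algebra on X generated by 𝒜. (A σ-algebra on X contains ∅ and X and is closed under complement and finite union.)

|σ(𝒜)| = 8.  σ(𝒜) = { {}, {1}, {2}, {3}, {1,2}, {1,3}, {2,3}, X }

Derivation:
Take S₀ = 𝒜 ∪ {∅, X} = { {}, {1}, {1,2}, X }.
Round 1 (2 new):
  {3}  = ᶜ of {1,2}
  {2,3}  = ᶜ of {1}
Round 2 (1 new):
  {1,3}  = {3} ∪ {1}
Round 3: +1 →
  {2}  = ᶜ of {1,3}
Round 4: no new sets; the family is a σ-algebra.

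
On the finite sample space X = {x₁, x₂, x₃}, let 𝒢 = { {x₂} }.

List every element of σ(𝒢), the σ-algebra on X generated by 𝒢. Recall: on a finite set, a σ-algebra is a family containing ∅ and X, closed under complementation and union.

|σ(𝒢)| = 4.  σ(𝒢) = { {}, {x₂}, {x₁, x₃}, X }

Check:
Begin from { {}, {x₂}, X } (that is, 𝒢 plus ∅ and X).
Round 1 (1 new):
  {x₁, x₃}  = complement {x₂}
  — 4 sets.
Round 2 adds nothing — fixpoint reached.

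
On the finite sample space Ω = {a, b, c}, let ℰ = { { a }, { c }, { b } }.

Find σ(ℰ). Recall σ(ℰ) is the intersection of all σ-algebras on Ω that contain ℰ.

Initial family (5 sets): { {  }, { a }, { b }, { c }, Ω }.
Round 1 adds 3:
  { a, b }  = complement { c }
  { a, c }  = complement { b }
  { b, c }  = complement { a }
  |family| = 8
Round 2: closed — nothing new.

|σ(ℰ)| = 8.  σ(ℰ) = { {  }, { a }, { b }, { c }, { a, b }, { a, c }, { b, c }, Ω }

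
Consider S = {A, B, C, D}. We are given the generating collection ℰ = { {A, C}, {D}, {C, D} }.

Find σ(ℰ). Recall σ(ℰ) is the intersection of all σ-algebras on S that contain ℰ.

Initial family (5 sets): { {}, {D}, {A, C}, {C, D}, S }.
Pass 1 adds 4:
  {A, B}  = complement {C, D}
  {B, D}  = complement {A, C}
  {A, B, C}  = complement {D}
  {A, C, D}  = {C, D} ∪ {A, C}
Pass 2: 3 new —
  {B}  = complement {A, C, D}
  {A, B, D}  = {A, B} ∪ {D}
  {B, C, D}  = {C, D} ∪ {B, D}
Pass 3. New:
  {A}  = complement {B, C, D}
  {C}  = complement {A, B, D}
Pass 4: 2 new —
  {A, D}  = {D} ∪ {A}
  {B, C}  = {C} ∪ {B}
Pass 5: no new sets; the family is a σ-algebra.

Therefore σ(ℰ) = { {}, {A}, {B}, {C}, {D}, {A, B}, {A, C}, {A, D}, {B, C}, {B, D}, {C, D}, {A, B, C}, {A, B, D}, {A, C, D}, {B, C, D}, S } (|σ(ℰ)| = 16).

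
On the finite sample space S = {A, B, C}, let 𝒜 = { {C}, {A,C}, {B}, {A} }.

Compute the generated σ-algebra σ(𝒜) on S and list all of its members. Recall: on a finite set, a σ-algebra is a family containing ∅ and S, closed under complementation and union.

|σ(𝒜)| = 8.  σ(𝒜) = { {}, {A}, {B}, {C}, {A,B}, {A,C}, {B,C}, S }

Working:
Start: 𝒜 ∪ {∅, S} = { {}, {A}, {B}, {C}, {A,C}, S }.
Step 1: 2 new —
  {A,B}  = complement {C}
  {B,C}  = complement {A}
Step 2 adds nothing — fixpoint reached.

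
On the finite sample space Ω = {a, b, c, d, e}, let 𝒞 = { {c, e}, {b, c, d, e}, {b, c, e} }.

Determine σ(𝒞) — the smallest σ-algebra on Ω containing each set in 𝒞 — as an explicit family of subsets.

Start: 𝒞 ∪ {∅, Ω} = { {}, {c, e}, {b, c, e}, {b, c, d, e}, Ω }.
Pass 1: 3 new —
  {a}  = {b, c, d, e}ᶜ
  {a, d}  = {b, c, e}ᶜ
  {a, b, d}  = {c, e}ᶜ
  |family| = 8
Pass 2. New:
  {a, c, e}  = {c, e} ∪ {a}
  {a, b, c, e}  = {b, c, e} ∪ {a}
  {a, c, d, e}  = {c, e} ∪ {a, d}
  |family| = 11
Pass 3 adds 3:
  {b}  = {a, c, d, e}ᶜ
  {d}  = {a, b, c, e}ᶜ
  {b, d}  = {a, c, e}ᶜ
  |family| = 14
Pass 4 (2 new):
  {a, b}  = {b} ∪ {a}
  {c, d, e}  = {d} ∪ {c, e}
  |family| = 16
Pass 5: already closed under ᶜ and ∪.

σ(𝒞) = { {}, {a}, {b}, {d}, {a, b}, {a, d}, {b, d}, {c, e}, {a, b, d}, {a, c, e}, {b, c, e}, {c, d, e}, {a, b, c, e}, {a, c, d, e}, {b, c, d, e}, Ω }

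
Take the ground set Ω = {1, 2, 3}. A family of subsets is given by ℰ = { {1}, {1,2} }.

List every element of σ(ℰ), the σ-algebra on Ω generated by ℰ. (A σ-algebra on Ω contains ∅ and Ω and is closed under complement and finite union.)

|σ(ℰ)| = 8.  σ(ℰ) = { ∅, {1}, {2}, {3}, {1,2}, {1,3}, {2,3}, Ω }

Derivation:
Start: ℰ ∪ {∅, Ω} = { ∅, {1}, {1,2}, Ω }.
Iteration 1 adds 2:
  {3}  = ᶜ of {1,2}
  {2,3}  = ᶜ of {1}
  |family| = 6
Iteration 2: 1 new —
  {1,3}  = {3} ∪ {1}
  |family| = 7
Iteration 3 adds 1:
  {2}  = ᶜ of {1,3}
  |family| = 8
After Iteration 4 the family is unchanged; done.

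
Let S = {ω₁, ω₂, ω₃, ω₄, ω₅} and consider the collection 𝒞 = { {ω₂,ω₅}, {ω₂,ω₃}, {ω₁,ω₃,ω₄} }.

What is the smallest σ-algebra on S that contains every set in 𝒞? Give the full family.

Take S₀ = 𝒞 ∪ {∅, S} = { ∅, {ω₂,ω₃}, {ω₂,ω₅}, {ω₁,ω₃,ω₄}, S }.
Round 1 (3 new):
  {ω₁,ω₄,ω₅}  = S∖{ω₂,ω₃}
  {ω₂,ω₃,ω₅}  = {ω₂,ω₅} ∪ {ω₂,ω₃}
  {ω₁,ω₂,ω₃,ω₄}  = {ω₁,ω₃,ω₄} ∪ {ω₂,ω₃}
  |family| = 8
Round 2: +4 →
  {ω₅}  = S∖{ω₁,ω₂,ω₃,ω₄}
  {ω₁,ω₄}  = S∖{ω₂,ω₃,ω₅}
  {ω₁,ω₂,ω₄,ω₅}  = {ω₁,ω₄,ω₅} ∪ {ω₂,ω₅}
  {ω₁,ω₃,ω₄,ω₅}  = {ω₁,ω₄,ω₅} ∪ {ω₁,ω₃,ω₄}
  |family| = 12
Round 3: +2 →
  {ω₂}  = S∖{ω₁,ω₃,ω₄,ω₅}
  {ω₃}  = S∖{ω₁,ω₂,ω₄,ω₅}
  |family| = 14
Round 4: 2 new —
  {ω₃,ω₅}  = {ω₃} ∪ {ω₅}
  {ω₁,ω₂,ω₄}  = {ω₁,ω₄} ∪ {ω₂}
  |family| = 16
Round 5: stable.

Hence σ(𝒞) has 16 members: { ∅, {ω₂}, {ω₃}, {ω₅}, {ω₁,ω₄}, {ω₂,ω₃}, {ω₂,ω₅}, {ω₃,ω₅}, {ω₁,ω₂,ω₄}, {ω₁,ω₃,ω₄}, {ω₁,ω₄,ω₅}, {ω₂,ω₃,ω₅}, {ω₁,ω₂,ω₃,ω₄}, {ω₁,ω₂,ω₄,ω₅}, {ω₁,ω₃,ω₄,ω₅}, S }.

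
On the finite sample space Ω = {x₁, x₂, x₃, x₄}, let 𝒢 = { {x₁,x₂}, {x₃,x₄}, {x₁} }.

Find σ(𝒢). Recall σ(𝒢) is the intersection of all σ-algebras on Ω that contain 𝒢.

σ(𝒢) = { {}, {x₁}, {x₂}, {x₁,x₂}, {x₃,x₄}, {x₁,x₃,x₄}, {x₂,x₃,x₄}, Ω }

Check:
Start: 𝒢 ∪ {∅, Ω} = { {}, {x₁}, {x₁,x₂}, {x₃,x₄}, Ω }.
Round 1 (2 new):
  {x₁,x₃,x₄}  = {x₃,x₄} ∪ {x₁}
  {x₂,x₃,x₄}  = {x₁}ᶜ
  |family| = 7
Round 2: +1 →
  {x₂}  = {x₁,x₃,x₄}ᶜ
  |family| = 8
After Round 3 the family is unchanged; done.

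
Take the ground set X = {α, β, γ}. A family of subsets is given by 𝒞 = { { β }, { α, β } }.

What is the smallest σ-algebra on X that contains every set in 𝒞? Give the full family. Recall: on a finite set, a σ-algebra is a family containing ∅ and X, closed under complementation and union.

σ(𝒞) (8 sets): { {}, { α }, { β }, { γ }, { α, β }, { α, γ }, { β, γ }, X }

Check:
Seed the family with 𝒞 together with ∅ and X: { {}, { β }, { α, β }, X }.
Step 1 adds 2:
  { γ }  = complement { α, β }
  { α, γ }  = complement { β }
  — 6 sets.
Step 2. New:
  { β, γ }  = { γ } ∪ { β }
  — 7 sets.
Step 3 (1 new):
  { α }  = complement { β, γ }
  — 8 sets.
Step 4: no new sets; the family is a σ-algebra.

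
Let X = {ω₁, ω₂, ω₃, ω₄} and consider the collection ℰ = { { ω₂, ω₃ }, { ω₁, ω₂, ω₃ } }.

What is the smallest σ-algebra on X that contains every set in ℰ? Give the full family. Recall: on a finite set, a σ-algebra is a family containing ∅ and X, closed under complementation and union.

|σ(ℰ)| = 8.  σ(ℰ) = { {}, { ω₁ }, { ω₄ }, { ω₁, ω₄ }, { ω₂, ω₃ }, { ω₁, ω₂, ω₃ }, { ω₂, ω₃, ω₄ }, X }

Check:
Begin from { {}, { ω₂, ω₃ }, { ω₁, ω₂, ω₃ }, X } (that is, ℰ plus ∅ and X).
Round 1. New:
  { ω₄ }  = ᶜ of { ω₁, ω₂, ω₃ }
  { ω₁, ω₄ }  = ᶜ of { ω₂, ω₃ }
Round 2 adds 1:
  { ω₂, ω₃, ω₄ }  = { ω₂, ω₃ } ∪ { ω₄ }
Round 3 adds 1:
  { ω₁ }  = ᶜ of { ω₂, ω₃, ω₄ }
After Round 4 the family is unchanged; done.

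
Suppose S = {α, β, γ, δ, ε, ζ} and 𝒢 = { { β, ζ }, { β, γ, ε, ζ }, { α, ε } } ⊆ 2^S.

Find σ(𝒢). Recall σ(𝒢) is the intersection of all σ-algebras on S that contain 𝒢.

σ(𝒢) (32 sets): { {}, { α }, { γ }, { δ }, { ε }, { α, γ }, { α, δ }, { α, ε }, { β, ζ }, { γ, δ }, { γ, ε }, { δ, ε }, { α, β, ζ }, { α, γ, δ }, { α, γ, ε }, { α, δ, ε }, { β, γ, ζ }, { β, δ, ζ }, { β, ε, ζ }, { γ, δ, ε }, { α, β, γ, ζ }, { α, β, δ, ζ }, { α, β, ε, ζ }, { α, γ, δ, ε }, { β, γ, δ, ζ }, { β, γ, ε, ζ }, { β, δ, ε, ζ }, { α, β, γ, δ, ζ }, { α, β, γ, ε, ζ }, { α, β, δ, ε, ζ }, { β, γ, δ, ε, ζ }, S }

Working:
Take S₀ = 𝒢 ∪ {∅, S} = { {}, { α, ε }, { β, ζ }, { β, γ, ε, ζ }, S }.
Pass 1 (5 new):
  { α, δ }  = { β, γ, ε, ζ }ᶜ
  { α, β, ε, ζ }  = { α, ε } ∪ { β, ζ }
  { α, γ, δ, ε }  = { β, ζ }ᶜ
  { β, γ, δ, ζ }  = { α, ε }ᶜ
  { α, β, γ, ε, ζ }  = { α, ε } ∪ { β, γ, ε, ζ }
  |family| = 10
Pass 2: 7 new —
  { δ }  = { α, β, γ, ε, ζ }ᶜ
  { γ, δ }  = { α, β, ε, ζ }ᶜ
  { α, δ, ε }  = { α, δ } ∪ { α, ε }
  { α, β, δ, ζ }  = { β, ζ } ∪ { α, δ }
  { α, β, γ, δ, ζ }  = { α, δ } ∪ { β, γ, δ, ζ }
  { α, β, δ, ε, ζ }  = { α, δ } ∪ { α, β, ε, ζ }
  { β, γ, δ, ε, ζ }  = { β, γ, δ, ζ } ∪ { β, γ, ε, ζ }
  |family| = 17
Pass 3: +7 →
  { α }  = { β, γ, δ, ε, ζ }ᶜ
  { γ }  = { α, β, δ, ε, ζ }ᶜ
  { ε }  = { α, β, γ, δ, ζ }ᶜ
  { γ, ε }  = { α, β, δ, ζ }ᶜ
  { α, γ, δ }  = { γ, δ } ∪ { α, δ }
  { β, γ, ζ }  = { α, δ, ε }ᶜ
  { β, δ, ζ }  = { δ } ∪ { β, ζ }
  |family| = 24
Pass 4 adds 8:
  { α, γ }  = { α } ∪ { γ }
  { δ, ε }  = { ε } ∪ { δ }
  { α, β, ζ }  = { α } ∪ { β, ζ }
  { α, γ, ε }  = { β, δ, ζ }ᶜ
  { β, ε, ζ }  = { α, γ, δ }ᶜ
  { γ, δ, ε }  = { γ, δ } ∪ { ε }
  { α, β, γ, ζ }  = { α } ∪ { β, γ, ζ }
  { β, δ, ε, ζ }  = { β, δ, ζ } ∪ { ε }
  |family| = 32
Pass 5: stable.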